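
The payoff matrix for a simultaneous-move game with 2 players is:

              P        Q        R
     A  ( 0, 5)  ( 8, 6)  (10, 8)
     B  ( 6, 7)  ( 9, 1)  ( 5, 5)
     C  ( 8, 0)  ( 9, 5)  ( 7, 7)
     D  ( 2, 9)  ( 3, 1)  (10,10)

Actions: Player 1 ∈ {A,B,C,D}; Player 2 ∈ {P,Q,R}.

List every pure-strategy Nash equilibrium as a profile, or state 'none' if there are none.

(A,P): not NE [P1→C gives 8>0; P2→R gives 8>5]
(A,Q): not NE [P1→C gives 9>8; P2→R gives 8>6]
(A,R): NE
(B,P): not NE [P1→C gives 8>6]
(B,Q): not NE [P2→P gives 7>1]
(B,R): not NE [P1→D gives 10>5; P2→P gives 7>5]
(C,P): not NE [P2→R gives 7>0]
(C,Q): not NE [P2→R gives 7>5]
(C,R): not NE [P1→D gives 10>7]
(D,P): not NE [P1→C gives 8>2; P2→R gives 10>9]
(D,Q): not NE [P1→C gives 9>3; P2→R gives 10>1]
(D,R): NE

Nash profiles: (A,R), (D,R)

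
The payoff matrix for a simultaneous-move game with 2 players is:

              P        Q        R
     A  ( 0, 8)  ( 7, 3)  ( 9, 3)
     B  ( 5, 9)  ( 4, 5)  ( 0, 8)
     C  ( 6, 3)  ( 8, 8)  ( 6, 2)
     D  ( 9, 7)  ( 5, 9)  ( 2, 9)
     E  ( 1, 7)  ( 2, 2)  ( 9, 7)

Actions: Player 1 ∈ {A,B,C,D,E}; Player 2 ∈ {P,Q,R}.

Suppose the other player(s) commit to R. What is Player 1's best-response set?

u_1(A vs R) = 9
u_1(B vs R) = 0
u_1(C vs R) = 6
u_1(D vs R) = 2
u_1(E vs R) = 9
max payoff 9 at {A,E}

P1 best: {A,E}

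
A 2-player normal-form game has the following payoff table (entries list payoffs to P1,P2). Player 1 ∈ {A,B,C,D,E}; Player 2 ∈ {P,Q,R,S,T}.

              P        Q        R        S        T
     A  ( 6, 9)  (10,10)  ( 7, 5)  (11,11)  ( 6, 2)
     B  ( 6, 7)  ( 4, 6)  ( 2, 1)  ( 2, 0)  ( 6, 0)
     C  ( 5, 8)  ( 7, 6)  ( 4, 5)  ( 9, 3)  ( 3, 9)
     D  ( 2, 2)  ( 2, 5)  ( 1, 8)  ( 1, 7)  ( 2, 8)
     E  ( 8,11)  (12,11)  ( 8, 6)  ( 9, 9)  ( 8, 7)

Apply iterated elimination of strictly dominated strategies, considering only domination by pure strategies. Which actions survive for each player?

Remaining: P1:{A,E} P2:{P,Q,S}

P1 drop B (E beats it: P:8>6 Q:12>4 R:8>2 S:9>2 T:8>6)
P1 drop C (A beats it: P:6>5 Q:10>7 R:7>4 S:11>9 T:6>3)
P1 drop D (A beats it: P:6>2 Q:10>2 R:7>1 S:11>1 T:6>2)
P2 drop R (P beats it: A:9>5 E:11>6)
P2 drop T (P beats it: A:9>2 E:11>7)
P1→{A,E} P2→{P,Q,S}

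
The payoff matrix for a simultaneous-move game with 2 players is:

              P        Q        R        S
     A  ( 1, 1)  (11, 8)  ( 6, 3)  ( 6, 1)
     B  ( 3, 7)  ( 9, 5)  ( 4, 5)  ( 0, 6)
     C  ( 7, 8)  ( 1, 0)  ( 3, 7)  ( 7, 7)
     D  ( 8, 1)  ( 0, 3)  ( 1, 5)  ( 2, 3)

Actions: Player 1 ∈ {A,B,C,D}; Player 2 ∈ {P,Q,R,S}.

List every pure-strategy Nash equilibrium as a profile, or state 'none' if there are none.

NE set: (A,Q)

(A,P): not NE [P1→D gives 8>1; P2→Q gives 8>1]
(A,Q): NE
(A,R): not NE [P2→Q gives 8>3]
(A,S): not NE [P1→C gives 7>6; P2→Q gives 8>1]
(B,P): not NE [P1→D gives 8>3]
(B,Q): not NE [P1→A gives 11>9; P2→P gives 7>5]
(B,R): not NE [P1→A gives 6>4; P2→P gives 7>5]
(B,S): not NE [P1→C gives 7>0; P2→P gives 7>6]
(C,P): not NE [P1→D gives 8>7]
(C,Q): not NE [P1→A gives 11>1; P2→P gives 8>0]
(C,R): not NE [P1→A gives 6>3; P2→P gives 8>7]
(C,S): not NE [P2→P gives 8>7]
(D,P): not NE [P2→R gives 5>1]
(D,Q): not NE [P1→A gives 11>0; P2→R gives 5>3]
(D,R): not NE [P1→A gives 6>1]
(D,S): not NE [P1→C gives 7>2; P2→R gives 5>3]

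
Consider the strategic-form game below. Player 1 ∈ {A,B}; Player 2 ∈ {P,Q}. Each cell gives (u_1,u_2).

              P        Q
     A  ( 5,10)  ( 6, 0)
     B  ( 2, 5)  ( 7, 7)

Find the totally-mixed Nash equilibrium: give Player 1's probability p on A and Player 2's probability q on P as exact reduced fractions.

P1 indiff ⇒ q·5+(1-q)·6 = q·2+(1-q)·7 ⇒ q(3) = (1-q)(1) ⇒ q = 1/4
P2 indiff ⇒ p·10+(1-p)·5 = p·0+(1-p)·7 ⇒ p(10) = (1-p)(2) ⇒ p = 1/6

(p,q) = (1/6, 1/4)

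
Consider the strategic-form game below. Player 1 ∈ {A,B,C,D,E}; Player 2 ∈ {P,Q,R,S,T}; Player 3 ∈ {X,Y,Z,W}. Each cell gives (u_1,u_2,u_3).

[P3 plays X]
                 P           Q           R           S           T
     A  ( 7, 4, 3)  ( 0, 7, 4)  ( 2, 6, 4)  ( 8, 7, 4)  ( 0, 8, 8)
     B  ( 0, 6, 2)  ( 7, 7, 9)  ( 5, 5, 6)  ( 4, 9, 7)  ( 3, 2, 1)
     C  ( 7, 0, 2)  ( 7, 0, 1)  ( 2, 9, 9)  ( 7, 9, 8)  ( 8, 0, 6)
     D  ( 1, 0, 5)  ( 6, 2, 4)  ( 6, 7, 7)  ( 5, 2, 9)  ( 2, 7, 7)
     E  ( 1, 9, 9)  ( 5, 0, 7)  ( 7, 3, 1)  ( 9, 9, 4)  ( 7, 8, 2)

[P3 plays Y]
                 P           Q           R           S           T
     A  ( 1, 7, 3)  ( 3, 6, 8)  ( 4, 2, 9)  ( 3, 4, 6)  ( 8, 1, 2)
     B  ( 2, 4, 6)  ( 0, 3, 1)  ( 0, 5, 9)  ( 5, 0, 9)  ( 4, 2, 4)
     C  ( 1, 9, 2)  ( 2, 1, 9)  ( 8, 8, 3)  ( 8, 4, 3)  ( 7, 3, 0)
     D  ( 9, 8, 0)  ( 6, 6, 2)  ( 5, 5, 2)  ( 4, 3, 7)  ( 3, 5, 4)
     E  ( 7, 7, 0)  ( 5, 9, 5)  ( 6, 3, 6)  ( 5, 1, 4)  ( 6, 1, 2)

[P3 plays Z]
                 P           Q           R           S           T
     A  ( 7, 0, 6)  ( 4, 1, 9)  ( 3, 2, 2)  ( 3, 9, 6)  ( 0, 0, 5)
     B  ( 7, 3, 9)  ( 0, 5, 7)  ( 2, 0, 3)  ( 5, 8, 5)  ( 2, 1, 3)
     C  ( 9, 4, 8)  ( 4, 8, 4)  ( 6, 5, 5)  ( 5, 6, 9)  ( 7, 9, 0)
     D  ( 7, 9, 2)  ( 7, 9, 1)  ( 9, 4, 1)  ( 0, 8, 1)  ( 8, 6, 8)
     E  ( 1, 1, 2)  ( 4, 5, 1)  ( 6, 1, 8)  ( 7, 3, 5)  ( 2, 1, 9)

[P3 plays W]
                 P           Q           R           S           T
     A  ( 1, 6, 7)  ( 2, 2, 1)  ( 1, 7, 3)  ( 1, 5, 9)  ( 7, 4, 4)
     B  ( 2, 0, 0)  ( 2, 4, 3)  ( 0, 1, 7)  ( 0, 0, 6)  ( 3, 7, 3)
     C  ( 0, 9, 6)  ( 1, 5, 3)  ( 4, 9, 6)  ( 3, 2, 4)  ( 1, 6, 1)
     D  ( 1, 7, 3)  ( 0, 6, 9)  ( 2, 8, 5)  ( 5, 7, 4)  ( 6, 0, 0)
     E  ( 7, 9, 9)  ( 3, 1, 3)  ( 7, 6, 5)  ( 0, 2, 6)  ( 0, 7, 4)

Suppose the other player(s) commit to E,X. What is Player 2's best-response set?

u_2(P vs E,X) = 9
u_2(Q vs E,X) = 0
u_2(R vs E,X) = 3
u_2(S vs E,X) = 9
u_2(T vs E,X) = 8
max payoff 9 at {P,S}

argmax u_2 = {P,S}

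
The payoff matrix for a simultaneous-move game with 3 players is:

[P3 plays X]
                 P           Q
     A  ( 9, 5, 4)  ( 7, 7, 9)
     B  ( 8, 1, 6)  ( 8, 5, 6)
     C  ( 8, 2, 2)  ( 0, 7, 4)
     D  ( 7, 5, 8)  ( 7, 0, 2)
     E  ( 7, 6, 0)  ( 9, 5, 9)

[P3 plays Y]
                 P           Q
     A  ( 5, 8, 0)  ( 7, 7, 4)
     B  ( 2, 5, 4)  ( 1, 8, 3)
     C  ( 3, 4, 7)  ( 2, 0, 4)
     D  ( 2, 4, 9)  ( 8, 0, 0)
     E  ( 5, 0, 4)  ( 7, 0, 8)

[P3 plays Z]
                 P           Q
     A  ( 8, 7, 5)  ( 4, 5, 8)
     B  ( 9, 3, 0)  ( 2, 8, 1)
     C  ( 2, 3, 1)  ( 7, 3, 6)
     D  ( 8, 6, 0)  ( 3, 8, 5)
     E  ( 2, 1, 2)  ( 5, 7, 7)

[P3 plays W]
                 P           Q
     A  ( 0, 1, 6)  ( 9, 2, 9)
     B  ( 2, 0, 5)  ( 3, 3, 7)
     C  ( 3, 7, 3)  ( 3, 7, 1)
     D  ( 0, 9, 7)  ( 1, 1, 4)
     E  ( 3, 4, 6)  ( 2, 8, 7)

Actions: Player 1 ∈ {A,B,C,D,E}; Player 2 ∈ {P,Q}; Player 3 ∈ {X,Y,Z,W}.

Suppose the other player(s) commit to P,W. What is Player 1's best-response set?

argmax u_1 = {C,E}

u_1(A vs P,W) = 0
u_1(B vs P,W) = 2
u_1(C vs P,W) = 3
u_1(D vs P,W) = 0
u_1(E vs P,W) = 3
max payoff 3 at {C,E}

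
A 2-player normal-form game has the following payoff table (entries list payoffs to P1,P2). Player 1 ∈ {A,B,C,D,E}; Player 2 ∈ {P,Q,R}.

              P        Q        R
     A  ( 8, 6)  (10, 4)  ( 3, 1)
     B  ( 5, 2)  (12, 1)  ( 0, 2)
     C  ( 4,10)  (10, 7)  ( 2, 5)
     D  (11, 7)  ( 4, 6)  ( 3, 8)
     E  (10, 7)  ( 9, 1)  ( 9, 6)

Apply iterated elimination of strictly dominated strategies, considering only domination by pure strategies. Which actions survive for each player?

P2 drop Q (P beats it: A:6>4 B:2>1 C:10>7 D:7>6 E:7>1)
P1 drop A (E beats it: P:10>8 R:9>3)
P1 drop B (D beats it: P:11>5 R:3>0)
P1 drop C (D beats it: P:11>4 R:3>2)
P1→{D,E} P2→{P,R}

IESDS → P1:{D,E} P2:{P,R}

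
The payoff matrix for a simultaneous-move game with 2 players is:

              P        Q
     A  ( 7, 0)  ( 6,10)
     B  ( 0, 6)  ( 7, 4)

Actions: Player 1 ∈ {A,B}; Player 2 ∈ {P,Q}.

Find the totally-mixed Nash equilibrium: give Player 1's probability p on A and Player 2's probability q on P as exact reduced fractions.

P1 indiff ⇒ q·7+(1-q)·6 = q·0+(1-q)·7 ⇒ q(7) = (1-q)(1) ⇒ q = 1/8
P2 indiff ⇒ p·0+(1-p)·6 = p·10+(1-p)·4 ⇒ p(-10) = (1-p)(-2) ⇒ p = 1/6

P1 mixes 1/6 on A; P2 mixes 1/8 on P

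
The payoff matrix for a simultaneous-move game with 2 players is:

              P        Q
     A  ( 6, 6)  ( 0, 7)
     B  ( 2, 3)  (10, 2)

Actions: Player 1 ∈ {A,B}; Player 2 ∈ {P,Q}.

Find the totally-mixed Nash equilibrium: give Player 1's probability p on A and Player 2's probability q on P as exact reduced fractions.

p=1/2, q=5/7

P1 indiff ⇒ q·6+(1-q)·0 = q·2+(1-q)·10 ⇒ q(4) = (1-q)(10) ⇒ q = 5/7
P2 indiff ⇒ p·6+(1-p)·3 = p·7+(1-p)·2 ⇒ p(-1) = (1-p)(-1) ⇒ p = 1/2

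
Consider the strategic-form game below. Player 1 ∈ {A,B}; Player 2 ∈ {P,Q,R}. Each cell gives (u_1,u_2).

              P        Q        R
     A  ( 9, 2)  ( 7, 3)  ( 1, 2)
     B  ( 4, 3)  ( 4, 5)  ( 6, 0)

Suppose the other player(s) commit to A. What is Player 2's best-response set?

argmax u_2 = {Q}

u_2(P vs A) = 2
u_2(Q vs A) = 3
u_2(R vs A) = 2
max payoff 3 at {Q}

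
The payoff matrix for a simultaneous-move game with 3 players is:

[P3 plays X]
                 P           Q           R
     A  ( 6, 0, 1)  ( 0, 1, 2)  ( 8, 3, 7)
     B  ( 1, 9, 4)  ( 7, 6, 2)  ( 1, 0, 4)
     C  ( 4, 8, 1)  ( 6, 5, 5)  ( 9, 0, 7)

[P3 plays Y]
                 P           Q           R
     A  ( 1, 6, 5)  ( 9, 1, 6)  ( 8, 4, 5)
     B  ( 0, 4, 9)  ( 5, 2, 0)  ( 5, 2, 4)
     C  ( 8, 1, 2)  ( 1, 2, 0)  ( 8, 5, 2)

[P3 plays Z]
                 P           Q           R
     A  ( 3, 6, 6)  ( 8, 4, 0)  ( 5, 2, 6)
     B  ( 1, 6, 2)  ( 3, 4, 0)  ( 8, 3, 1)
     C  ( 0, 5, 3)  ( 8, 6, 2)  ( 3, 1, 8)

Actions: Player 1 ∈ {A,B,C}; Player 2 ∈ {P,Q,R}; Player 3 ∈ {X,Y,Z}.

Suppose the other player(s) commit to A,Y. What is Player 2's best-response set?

u_2(P vs A,Y) = 6
u_2(Q vs A,Y) = 1
u_2(R vs A,Y) = 4
max payoff 6 at {P}

BR_2 = {P}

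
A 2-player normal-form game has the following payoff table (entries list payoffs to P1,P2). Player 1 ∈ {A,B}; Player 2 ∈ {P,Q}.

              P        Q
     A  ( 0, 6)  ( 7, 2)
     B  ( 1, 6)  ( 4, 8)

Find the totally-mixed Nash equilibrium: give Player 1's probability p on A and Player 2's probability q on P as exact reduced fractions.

P1 indiff ⇒ q·0+(1-q)·7 = q·1+(1-q)·4 ⇒ q(-1) = (1-q)(-3) ⇒ q = 3/4
P2 indiff ⇒ p·6+(1-p)·6 = p·2+(1-p)·8 ⇒ p(4) = (1-p)(2) ⇒ p = 1/3

p=1/3, q=3/4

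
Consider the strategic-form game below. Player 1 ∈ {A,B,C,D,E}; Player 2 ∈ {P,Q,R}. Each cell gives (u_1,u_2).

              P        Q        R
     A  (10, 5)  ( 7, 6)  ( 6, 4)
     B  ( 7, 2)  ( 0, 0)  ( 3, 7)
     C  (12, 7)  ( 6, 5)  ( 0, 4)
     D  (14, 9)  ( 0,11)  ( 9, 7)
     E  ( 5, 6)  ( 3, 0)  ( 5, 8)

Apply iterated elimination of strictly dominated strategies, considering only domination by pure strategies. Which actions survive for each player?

P1 drop B (A beats it: P:10>7 Q:7>0 R:6>3)
P1 drop E (A beats it: P:10>5 Q:7>3 R:6>5)
P2 drop R (P beats it: A:5>4 C:7>4 D:9>7)
P1→{A,C,D} P2→{P,Q}

Remaining: P1:{A,C,D} P2:{P,Q}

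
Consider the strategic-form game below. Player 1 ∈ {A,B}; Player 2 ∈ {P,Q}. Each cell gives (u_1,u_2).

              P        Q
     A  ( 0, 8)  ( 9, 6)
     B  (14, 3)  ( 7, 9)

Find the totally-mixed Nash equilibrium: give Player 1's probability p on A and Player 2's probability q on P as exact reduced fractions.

P1 indiff ⇒ q·0+(1-q)·9 = q·14+(1-q)·7 ⇒ q(-14) = (1-q)(-2) ⇒ q = 1/8
P2 indiff ⇒ p·8+(1-p)·3 = p·6+(1-p)·9 ⇒ p(2) = (1-p)(6) ⇒ p = 3/4

p=3/4, q=1/8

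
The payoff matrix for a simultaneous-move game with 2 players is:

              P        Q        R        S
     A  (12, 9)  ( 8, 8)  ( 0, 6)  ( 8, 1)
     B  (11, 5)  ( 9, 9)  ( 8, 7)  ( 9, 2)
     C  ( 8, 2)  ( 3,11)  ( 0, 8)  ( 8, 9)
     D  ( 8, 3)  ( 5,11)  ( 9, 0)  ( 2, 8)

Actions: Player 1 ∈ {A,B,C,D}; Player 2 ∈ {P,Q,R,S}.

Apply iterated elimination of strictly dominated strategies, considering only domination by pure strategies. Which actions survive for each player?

Remaining: P1:{A,B} P2:{P,Q}

P1 drop C (B beats it: P:11>8 Q:9>3 R:8>0 S:9>8)
P2 drop R (Q beats it: A:8>6 B:9>7 D:11>0)
P1 drop D (A beats it: P:12>8 Q:8>5 S:8>2)
P2 drop S (P beats it: A:9>1 B:5>2)
P1→{A,B} P2→{P,Q}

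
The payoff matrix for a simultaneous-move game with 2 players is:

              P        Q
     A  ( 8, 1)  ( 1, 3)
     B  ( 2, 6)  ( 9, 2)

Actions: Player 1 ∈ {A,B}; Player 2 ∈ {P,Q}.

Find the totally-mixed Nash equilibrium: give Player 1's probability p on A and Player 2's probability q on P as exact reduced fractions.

(p,q) = (2/3, 4/7)

P1 indiff ⇒ q·8+(1-q)·1 = q·2+(1-q)·9 ⇒ q(6) = (1-q)(8) ⇒ q = 4/7
P2 indiff ⇒ p·1+(1-p)·6 = p·3+(1-p)·2 ⇒ p(-2) = (1-p)(-4) ⇒ p = 2/3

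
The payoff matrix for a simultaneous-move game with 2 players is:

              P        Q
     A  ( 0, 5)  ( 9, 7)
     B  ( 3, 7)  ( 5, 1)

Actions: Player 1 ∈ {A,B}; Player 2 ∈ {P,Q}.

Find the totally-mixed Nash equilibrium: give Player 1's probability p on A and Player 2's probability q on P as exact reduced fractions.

P1 indiff ⇒ q·0+(1-q)·9 = q·3+(1-q)·5 ⇒ q(-3) = (1-q)(-4) ⇒ q = 4/7
P2 indiff ⇒ p·5+(1-p)·7 = p·7+(1-p)·1 ⇒ p(-2) = (1-p)(-6) ⇒ p = 3/4

(p,q) = (3/4, 4/7)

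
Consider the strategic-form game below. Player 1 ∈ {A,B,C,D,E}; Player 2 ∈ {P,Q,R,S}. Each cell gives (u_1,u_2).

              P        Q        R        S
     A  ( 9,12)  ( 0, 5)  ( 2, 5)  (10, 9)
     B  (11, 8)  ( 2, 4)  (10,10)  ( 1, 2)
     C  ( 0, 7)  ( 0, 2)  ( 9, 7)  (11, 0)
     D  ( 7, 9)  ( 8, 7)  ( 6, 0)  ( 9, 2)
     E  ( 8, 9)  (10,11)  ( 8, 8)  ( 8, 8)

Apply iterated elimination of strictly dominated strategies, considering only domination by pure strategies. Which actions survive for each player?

Remaining: P1:{B,E} P2:{P,Q,R}

P2 drop S (P beats it: A:12>9 B:8>2 C:7>0 D:9>2 E:9>8)
P1 drop A (B beats it: P:11>9 Q:2>0 R:10>2)
P1 drop C (B beats it: P:11>0 Q:2>0 R:10>9)
P1 drop D (E beats it: P:8>7 Q:10>8 R:8>6)
P1→{B,E} P2→{P,Q,R}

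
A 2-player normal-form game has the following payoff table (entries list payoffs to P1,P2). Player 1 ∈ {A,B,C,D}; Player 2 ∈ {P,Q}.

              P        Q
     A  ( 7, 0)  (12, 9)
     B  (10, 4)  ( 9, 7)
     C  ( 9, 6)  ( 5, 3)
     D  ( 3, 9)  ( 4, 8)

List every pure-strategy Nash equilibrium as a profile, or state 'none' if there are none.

(A,P): not NE [P1→B gives 10>7; P2→Q gives 9>0]
(A,Q): NE
(B,P): not NE [P2→Q gives 7>4]
(B,Q): not NE [P1→A gives 12>9]
(C,P): not NE [P1→B gives 10>9]
(C,Q): not NE [P1→A gives 12>5; P2→P gives 6>3]
(D,P): not NE [P1→B gives 10>3]
(D,Q): not NE [P1→A gives 12>4; P2→P gives 9>8]

Nash profiles: (A,Q)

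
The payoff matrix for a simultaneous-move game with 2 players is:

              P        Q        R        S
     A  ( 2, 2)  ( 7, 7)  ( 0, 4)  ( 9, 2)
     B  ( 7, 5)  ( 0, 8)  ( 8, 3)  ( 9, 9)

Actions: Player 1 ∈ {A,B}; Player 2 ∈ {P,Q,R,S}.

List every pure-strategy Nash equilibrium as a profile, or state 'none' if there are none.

PSNE = {(A,Q), (B,S)}

(A,P): not NE [P1→B gives 7>2; P2→Q gives 7>2]
(A,Q): NE
(A,R): not NE [P1→B gives 8>0; P2→Q gives 7>4]
(A,S): not NE [P2→Q gives 7>2]
(B,P): not NE [P2→S gives 9>5]
(B,Q): not NE [P1→A gives 7>0; P2→S gives 9>8]
(B,R): not NE [P2→S gives 9>3]
(B,S): NE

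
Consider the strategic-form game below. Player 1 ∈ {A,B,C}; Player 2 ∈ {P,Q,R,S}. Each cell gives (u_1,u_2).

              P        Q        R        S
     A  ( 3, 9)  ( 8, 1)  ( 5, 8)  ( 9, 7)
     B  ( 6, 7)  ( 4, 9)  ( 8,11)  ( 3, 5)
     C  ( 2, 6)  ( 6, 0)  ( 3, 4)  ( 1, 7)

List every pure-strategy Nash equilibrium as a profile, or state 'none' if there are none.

PSNE = {(B,R)}

(A,P): not NE [P1→B gives 6>3]
(A,Q): not NE [P2→P gives 9>1]
(A,R): not NE [P1→B gives 8>5; P2→P gives 9>8]
(A,S): not NE [P2→P gives 9>7]
(B,P): not NE [P2→R gives 11>7]
(B,Q): not NE [P1→A gives 8>4; P2→R gives 11>9]
(B,R): NE
(B,S): not NE [P1→A gives 9>3; P2→R gives 11>5]
(C,P): not NE [P1→B gives 6>2; P2→S gives 7>6]
(C,Q): not NE [P1→A gives 8>6; P2→S gives 7>0]
(C,R): not NE [P1→B gives 8>3; P2→S gives 7>4]
(C,S): not NE [P1→A gives 9>1]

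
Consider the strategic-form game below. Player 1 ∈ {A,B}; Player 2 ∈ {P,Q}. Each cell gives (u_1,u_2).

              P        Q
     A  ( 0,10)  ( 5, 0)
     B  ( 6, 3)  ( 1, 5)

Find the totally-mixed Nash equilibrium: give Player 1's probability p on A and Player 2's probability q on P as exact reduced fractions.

(p,q) = (1/6, 2/5)

P1 indiff ⇒ q·0+(1-q)·5 = q·6+(1-q)·1 ⇒ q(-6) = (1-q)(-4) ⇒ q = 2/5
P2 indiff ⇒ p·10+(1-p)·3 = p·0+(1-p)·5 ⇒ p(10) = (1-p)(2) ⇒ p = 1/6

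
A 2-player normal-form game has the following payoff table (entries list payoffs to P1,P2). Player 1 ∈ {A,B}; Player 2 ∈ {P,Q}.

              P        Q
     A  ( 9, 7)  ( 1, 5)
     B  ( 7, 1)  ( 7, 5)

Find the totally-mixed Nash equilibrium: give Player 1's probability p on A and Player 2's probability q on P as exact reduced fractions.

P1 indiff ⇒ q·9+(1-q)·1 = q·7+(1-q)·7 ⇒ q(2) = (1-q)(6) ⇒ q = 3/4
P2 indiff ⇒ p·7+(1-p)·1 = p·5+(1-p)·5 ⇒ p(2) = (1-p)(4) ⇒ p = 2/3

P1 mixes 2/3 on A; P2 mixes 3/4 on P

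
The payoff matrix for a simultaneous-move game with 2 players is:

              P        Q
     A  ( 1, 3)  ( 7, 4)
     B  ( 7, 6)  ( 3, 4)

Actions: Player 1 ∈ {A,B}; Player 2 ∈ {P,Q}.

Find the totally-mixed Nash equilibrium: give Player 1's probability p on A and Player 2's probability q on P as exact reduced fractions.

p=2/3, q=2/5

P1 indiff ⇒ q·1+(1-q)·7 = q·7+(1-q)·3 ⇒ q(-6) = (1-q)(-4) ⇒ q = 2/5
P2 indiff ⇒ p·3+(1-p)·6 = p·4+(1-p)·4 ⇒ p(-1) = (1-p)(-2) ⇒ p = 2/3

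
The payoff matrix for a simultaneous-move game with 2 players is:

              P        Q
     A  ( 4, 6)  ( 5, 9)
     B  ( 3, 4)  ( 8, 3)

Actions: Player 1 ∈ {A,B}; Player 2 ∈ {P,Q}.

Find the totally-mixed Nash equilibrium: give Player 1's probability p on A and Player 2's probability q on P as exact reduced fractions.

P1 mixes 1/4 on A; P2 mixes 3/4 on P

P1 indiff ⇒ q·4+(1-q)·5 = q·3+(1-q)·8 ⇒ q(1) = (1-q)(3) ⇒ q = 3/4
P2 indiff ⇒ p·6+(1-p)·4 = p·9+(1-p)·3 ⇒ p(-3) = (1-p)(-1) ⇒ p = 1/4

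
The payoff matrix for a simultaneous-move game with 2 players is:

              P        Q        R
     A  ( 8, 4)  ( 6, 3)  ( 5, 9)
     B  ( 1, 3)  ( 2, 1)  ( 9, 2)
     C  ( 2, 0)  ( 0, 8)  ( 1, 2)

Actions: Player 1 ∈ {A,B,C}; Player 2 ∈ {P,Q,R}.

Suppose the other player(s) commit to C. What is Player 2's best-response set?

argmax u_2 = {Q}

u_2(P vs C) = 0
u_2(Q vs C) = 8
u_2(R vs C) = 2
max payoff 8 at {Q}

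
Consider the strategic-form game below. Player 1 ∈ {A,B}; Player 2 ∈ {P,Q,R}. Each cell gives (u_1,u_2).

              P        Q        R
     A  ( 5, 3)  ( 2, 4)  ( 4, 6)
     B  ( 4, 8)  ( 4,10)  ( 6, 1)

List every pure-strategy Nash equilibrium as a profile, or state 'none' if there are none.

PSNE = {(B,Q)}

(A,P): not NE [P2→R gives 6>3]
(A,Q): not NE [P1→B gives 4>2; P2→R gives 6>4]
(A,R): not NE [P1→B gives 6>4]
(B,P): not NE [P1→A gives 5>4; P2→Q gives 10>8]
(B,Q): NE
(B,R): not NE [P2→Q gives 10>1]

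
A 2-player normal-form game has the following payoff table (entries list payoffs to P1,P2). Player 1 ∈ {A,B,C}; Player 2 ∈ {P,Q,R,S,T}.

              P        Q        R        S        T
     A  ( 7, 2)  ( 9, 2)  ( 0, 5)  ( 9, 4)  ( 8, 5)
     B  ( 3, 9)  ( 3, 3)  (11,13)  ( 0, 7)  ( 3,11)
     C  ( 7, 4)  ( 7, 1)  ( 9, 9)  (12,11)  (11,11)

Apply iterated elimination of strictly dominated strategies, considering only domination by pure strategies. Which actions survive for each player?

IESDS → P1:{B,C} P2:{R,S,T}

P2 drop P (R beats it: A:5>2 B:13>9 C:9>4)
P2 drop Q (R beats it: A:5>2 B:13>3 C:9>1)
P1 drop A (C beats it: R:9>0 S:12>9 T:11>8)
P1→{B,C} P2→{R,S,T}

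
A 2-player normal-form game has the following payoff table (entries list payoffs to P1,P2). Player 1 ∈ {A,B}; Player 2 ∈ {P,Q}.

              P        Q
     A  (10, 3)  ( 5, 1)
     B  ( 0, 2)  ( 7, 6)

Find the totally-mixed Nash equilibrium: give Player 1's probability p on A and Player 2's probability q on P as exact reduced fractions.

P1 indiff ⇒ q·10+(1-q)·5 = q·0+(1-q)·7 ⇒ q(10) = (1-q)(2) ⇒ q = 1/6
P2 indiff ⇒ p·3+(1-p)·2 = p·1+(1-p)·6 ⇒ p(2) = (1-p)(4) ⇒ p = 2/3

p=2/3, q=1/6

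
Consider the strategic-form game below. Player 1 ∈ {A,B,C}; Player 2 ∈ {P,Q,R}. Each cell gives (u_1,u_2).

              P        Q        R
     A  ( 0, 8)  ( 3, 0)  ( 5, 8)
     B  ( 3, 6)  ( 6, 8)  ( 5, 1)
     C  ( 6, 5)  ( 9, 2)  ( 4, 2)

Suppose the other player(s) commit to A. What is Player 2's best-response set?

u_2(P vs A) = 8
u_2(Q vs A) = 0
u_2(R vs A) = 8
max payoff 8 at {P,R}

BR_2 = {P,R}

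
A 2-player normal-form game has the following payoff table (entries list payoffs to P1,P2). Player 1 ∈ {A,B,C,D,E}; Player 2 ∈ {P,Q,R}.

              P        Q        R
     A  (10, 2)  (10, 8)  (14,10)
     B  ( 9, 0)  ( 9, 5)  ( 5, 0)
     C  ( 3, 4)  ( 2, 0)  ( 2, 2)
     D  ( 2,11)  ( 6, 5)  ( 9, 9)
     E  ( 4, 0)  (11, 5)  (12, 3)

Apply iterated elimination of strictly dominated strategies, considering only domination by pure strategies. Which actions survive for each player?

IESDS → P1:{A,E} P2:{Q,R}

P1 drop B (A beats it: P:10>9 Q:10>9 R:14>5)
P1 drop C (A beats it: P:10>3 Q:10>2 R:14>2)
P1 drop D (A beats it: P:10>2 Q:10>6 R:14>9)
P2 drop P (Q beats it: A:8>2 E:5>0)
P1→{A,E} P2→{Q,R}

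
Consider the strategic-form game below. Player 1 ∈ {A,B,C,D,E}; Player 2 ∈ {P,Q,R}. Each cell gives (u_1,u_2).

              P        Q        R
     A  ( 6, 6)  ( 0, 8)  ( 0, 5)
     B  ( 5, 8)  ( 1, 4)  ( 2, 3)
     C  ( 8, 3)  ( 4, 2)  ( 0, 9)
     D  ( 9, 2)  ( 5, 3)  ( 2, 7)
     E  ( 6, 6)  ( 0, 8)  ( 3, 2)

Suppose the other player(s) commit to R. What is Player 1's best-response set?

u_1(A vs R) = 0
u_1(B vs R) = 2
u_1(C vs R) = 0
u_1(D vs R) = 2
u_1(E vs R) = 3
max payoff 3 at {E}

P1 best: {E}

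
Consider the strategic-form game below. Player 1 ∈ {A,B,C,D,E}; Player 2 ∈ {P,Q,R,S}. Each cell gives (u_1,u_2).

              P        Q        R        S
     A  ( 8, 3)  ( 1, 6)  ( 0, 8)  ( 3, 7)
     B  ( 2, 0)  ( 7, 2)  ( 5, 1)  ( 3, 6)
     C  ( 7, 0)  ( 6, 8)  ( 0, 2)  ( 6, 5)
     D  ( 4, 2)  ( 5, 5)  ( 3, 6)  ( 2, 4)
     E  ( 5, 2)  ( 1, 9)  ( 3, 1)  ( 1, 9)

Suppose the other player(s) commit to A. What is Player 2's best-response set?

u_2(P vs A) = 3
u_2(Q vs A) = 6
u_2(R vs A) = 8
u_2(S vs A) = 7
max payoff 8 at {R}

BR_2 = {R}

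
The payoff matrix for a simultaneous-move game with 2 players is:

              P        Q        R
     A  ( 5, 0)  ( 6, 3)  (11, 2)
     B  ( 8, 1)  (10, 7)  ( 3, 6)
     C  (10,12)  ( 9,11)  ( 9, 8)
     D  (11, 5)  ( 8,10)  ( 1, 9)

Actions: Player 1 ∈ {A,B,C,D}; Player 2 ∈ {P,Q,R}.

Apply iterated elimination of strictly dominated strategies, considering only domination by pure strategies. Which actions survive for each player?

P2 drop R (Q beats it: A:3>2 B:7>6 C:11>8 D:10>9)
P1 drop A (B beats it: P:8>5 Q:10>6)
P1→{B,C,D} P2→{P,Q}

IESDS → P1:{B,C,D} P2:{P,Q}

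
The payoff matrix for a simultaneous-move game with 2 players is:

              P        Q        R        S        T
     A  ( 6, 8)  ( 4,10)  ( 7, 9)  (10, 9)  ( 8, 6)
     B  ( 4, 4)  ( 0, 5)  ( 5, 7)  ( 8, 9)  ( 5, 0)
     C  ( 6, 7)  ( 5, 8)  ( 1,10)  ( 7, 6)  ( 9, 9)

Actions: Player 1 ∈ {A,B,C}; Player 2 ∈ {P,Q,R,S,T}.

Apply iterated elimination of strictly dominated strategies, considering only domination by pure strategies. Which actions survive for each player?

Remaining: P1:{A,C} P2:{Q,R}

P1 drop B (A beats it: P:6>4 Q:4>0 R:7>5 S:10>8 T:8>5)
P2 drop P (Q beats it: A:10>8 C:8>7)
P2 drop S (Q beats it: A:10>9 C:8>6)
P2 drop T (R beats it: A:9>6 C:10>9)
P1→{A,C} P2→{Q,R}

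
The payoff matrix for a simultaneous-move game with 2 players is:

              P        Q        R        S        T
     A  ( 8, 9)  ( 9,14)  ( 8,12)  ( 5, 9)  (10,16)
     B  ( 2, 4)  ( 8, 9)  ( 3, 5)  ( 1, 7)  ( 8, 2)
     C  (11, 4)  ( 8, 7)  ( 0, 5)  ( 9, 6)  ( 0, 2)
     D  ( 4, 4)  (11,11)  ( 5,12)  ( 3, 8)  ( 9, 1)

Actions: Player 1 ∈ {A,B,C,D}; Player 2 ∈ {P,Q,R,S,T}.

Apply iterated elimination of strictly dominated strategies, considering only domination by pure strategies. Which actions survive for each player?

Remaining: P1:{A,D} P2:{Q,R,T}

P1 drop B (A beats it: P:8>2 Q:9>8 R:8>3 S:5>1 T:10>8)
P2 drop P (Q beats it: A:14>9 C:7>4 D:11>4)
P2 drop S (Q beats it: A:14>9 C:7>6 D:11>8)
P1 drop C (A beats it: Q:9>8 R:8>0 T:10>0)
P1→{A,D} P2→{Q,R,T}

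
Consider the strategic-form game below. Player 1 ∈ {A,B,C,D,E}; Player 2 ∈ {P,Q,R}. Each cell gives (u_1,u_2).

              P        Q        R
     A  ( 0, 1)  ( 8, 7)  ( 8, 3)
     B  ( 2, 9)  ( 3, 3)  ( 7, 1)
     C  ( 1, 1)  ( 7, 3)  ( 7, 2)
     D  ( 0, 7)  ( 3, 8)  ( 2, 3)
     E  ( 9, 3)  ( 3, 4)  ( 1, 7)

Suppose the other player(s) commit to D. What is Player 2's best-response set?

argmax u_2 = {Q}

u_2(P vs D) = 7
u_2(Q vs D) = 8
u_2(R vs D) = 3
max payoff 8 at {Q}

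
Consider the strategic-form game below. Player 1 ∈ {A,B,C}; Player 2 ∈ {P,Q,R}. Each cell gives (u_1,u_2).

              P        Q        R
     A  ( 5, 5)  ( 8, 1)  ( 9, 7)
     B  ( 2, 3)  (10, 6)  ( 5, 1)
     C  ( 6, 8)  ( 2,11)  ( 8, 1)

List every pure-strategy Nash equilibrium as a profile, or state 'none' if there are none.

(A,P): not NE [P1→C gives 6>5; P2→R gives 7>5]
(A,Q): not NE [P1→B gives 10>8; P2→R gives 7>1]
(A,R): NE
(B,P): not NE [P1→C gives 6>2; P2→Q gives 6>3]
(B,Q): NE
(B,R): not NE [P1→A gives 9>5; P2→Q gives 6>1]
(C,P): not NE [P2→Q gives 11>8]
(C,Q): not NE [P1→B gives 10>2]
(C,R): not NE [P1→A gives 9>8; P2→Q gives 11>1]

PSNE = {(A,R), (B,Q)}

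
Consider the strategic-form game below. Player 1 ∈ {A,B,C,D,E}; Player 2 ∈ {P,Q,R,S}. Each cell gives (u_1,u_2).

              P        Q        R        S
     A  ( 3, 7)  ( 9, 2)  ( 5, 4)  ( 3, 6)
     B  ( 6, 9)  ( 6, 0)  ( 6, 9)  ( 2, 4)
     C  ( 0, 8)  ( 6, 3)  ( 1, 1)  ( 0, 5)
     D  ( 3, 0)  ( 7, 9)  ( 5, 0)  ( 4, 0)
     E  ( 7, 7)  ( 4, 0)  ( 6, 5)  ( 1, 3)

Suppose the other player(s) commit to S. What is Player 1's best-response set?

u_1(A vs S) = 3
u_1(B vs S) = 2
u_1(C vs S) = 0
u_1(D vs S) = 4
u_1(E vs S) = 1
max payoff 4 at {D}

P1 best: {D}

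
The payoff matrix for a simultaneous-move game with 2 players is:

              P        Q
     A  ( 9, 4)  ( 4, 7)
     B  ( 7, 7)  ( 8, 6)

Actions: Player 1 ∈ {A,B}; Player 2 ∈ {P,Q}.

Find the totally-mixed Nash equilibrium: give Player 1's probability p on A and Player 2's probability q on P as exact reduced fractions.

(p,q) = (1/4, 2/3)

P1 indiff ⇒ q·9+(1-q)·4 = q·7+(1-q)·8 ⇒ q(2) = (1-q)(4) ⇒ q = 2/3
P2 indiff ⇒ p·4+(1-p)·7 = p·7+(1-p)·6 ⇒ p(-3) = (1-p)(-1) ⇒ p = 1/4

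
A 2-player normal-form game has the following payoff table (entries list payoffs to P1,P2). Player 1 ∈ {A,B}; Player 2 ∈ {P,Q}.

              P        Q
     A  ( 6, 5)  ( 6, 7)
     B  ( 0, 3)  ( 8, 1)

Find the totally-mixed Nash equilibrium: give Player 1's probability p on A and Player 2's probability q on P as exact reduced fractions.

P1 mixes 1/2 on A; P2 mixes 1/4 on P

P1 indiff ⇒ q·6+(1-q)·6 = q·0+(1-q)·8 ⇒ q(6) = (1-q)(2) ⇒ q = 1/4
P2 indiff ⇒ p·5+(1-p)·3 = p·7+(1-p)·1 ⇒ p(-2) = (1-p)(-2) ⇒ p = 1/2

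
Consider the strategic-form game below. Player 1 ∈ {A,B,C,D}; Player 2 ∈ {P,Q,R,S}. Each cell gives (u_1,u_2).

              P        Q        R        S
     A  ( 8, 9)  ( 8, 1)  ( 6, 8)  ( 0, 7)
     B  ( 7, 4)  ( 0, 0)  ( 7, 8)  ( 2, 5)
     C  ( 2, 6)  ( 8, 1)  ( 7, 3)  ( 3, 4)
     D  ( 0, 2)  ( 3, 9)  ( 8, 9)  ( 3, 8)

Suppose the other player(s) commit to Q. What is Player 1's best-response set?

argmax u_1 = {A,C}

u_1(A vs Q) = 8
u_1(B vs Q) = 0
u_1(C vs Q) = 8
u_1(D vs Q) = 3
max payoff 8 at {A,C}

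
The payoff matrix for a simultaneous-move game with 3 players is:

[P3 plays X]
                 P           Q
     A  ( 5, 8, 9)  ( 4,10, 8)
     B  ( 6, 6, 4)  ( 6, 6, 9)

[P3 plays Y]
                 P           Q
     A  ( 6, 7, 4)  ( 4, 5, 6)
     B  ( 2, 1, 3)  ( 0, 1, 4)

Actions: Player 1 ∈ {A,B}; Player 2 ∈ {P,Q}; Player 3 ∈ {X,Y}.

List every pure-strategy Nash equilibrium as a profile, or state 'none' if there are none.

Nash profiles: (B,P,X), (B,Q,X)

(A,P,X): not NE [P1→B gives 6>5; P2→Q gives 10>8]
(A,P,Y): not NE [P3→X gives 9>4]
(A,Q,X): not NE [P1→B gives 6>4]
(A,Q,Y): not NE [P2→P gives 7>5; P3→X gives 8>6]
(B,P,X): NE
(B,P,Y): not NE [P1→A gives 6>2; P3→X gives 4>3]
(B,Q,X): NE
(B,Q,Y): not NE [P1→A gives 4>0; P3→X gives 9>4]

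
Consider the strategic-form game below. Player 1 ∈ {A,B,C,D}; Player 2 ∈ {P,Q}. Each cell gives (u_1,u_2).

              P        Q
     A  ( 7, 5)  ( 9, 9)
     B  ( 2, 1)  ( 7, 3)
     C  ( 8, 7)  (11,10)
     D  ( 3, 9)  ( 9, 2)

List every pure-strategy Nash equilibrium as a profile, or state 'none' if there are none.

(A,P): not NE [P1→C gives 8>7; P2→Q gives 9>5]
(A,Q): not NE [P1→C gives 11>9]
(B,P): not NE [P1→C gives 8>2; P2→Q gives 3>1]
(B,Q): not NE [P1→C gives 11>7]
(C,P): not NE [P2→Q gives 10>7]
(C,Q): NE
(D,P): not NE [P1→C gives 8>3]
(D,Q): not NE [P1→C gives 11>9; P2→P gives 9>2]

Nash profiles: (C,Q)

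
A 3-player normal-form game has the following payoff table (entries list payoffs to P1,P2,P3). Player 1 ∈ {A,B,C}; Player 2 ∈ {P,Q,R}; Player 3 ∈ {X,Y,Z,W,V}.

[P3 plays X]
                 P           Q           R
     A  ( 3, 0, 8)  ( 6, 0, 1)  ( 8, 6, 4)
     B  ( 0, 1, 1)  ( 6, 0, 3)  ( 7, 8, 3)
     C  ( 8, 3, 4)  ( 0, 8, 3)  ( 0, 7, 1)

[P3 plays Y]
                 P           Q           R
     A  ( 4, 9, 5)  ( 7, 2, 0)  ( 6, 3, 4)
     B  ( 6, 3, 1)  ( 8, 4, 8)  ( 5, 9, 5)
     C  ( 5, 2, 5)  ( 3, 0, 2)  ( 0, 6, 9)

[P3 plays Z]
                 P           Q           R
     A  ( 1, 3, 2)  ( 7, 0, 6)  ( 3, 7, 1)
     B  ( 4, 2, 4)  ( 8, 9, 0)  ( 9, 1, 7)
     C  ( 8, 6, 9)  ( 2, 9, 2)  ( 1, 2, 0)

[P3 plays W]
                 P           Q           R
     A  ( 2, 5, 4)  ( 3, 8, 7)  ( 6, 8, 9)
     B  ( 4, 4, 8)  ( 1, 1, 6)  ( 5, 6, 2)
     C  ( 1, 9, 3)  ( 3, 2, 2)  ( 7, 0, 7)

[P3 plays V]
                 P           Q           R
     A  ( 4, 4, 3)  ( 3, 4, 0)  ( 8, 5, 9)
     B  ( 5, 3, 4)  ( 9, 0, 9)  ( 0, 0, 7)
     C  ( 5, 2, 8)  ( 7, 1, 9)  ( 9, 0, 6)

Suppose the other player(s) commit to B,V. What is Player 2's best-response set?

u_2(P vs B,V) = 3
u_2(Q vs B,V) = 0
u_2(R vs B,V) = 0
max payoff 3 at {P}

P2 best: {P}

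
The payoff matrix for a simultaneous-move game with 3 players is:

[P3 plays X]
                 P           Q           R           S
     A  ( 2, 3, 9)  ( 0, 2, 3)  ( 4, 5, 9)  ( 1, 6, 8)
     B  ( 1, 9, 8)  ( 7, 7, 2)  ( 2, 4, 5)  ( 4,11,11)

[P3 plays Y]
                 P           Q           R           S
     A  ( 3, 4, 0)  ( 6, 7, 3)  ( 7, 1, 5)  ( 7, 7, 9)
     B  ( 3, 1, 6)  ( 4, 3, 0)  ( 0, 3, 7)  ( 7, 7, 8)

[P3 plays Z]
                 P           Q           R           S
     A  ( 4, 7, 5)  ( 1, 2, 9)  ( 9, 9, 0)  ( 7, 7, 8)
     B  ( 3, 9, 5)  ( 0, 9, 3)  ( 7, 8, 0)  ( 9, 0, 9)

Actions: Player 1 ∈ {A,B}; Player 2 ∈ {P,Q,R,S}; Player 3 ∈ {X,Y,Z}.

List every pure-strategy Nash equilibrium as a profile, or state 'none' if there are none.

(A,P,X): not NE [P2→S gives 6>3]
(A,P,Y): not NE [P2→S gives 7>4; P3→X gives 9>0]
(A,P,Z): not NE [P2→R gives 9>7; P3→X gives 9>5]
(A,Q,X): not NE [P1→B gives 7>0; P2→S gives 6>2; P3→Z gives 9>3]
(A,Q,Y): not NE [P3→Z gives 9>3]
(A,Q,Z): not NE [P2→R gives 9>2]
(A,R,X): not NE [P2→S gives 6>5]
(A,R,Y): not NE [P2→S gives 7>1; P3→X gives 9>5]
(A,R,Z): not NE [P3→X gives 9>0]
(A,S,X): not NE [P1→B gives 4>1; P3→Y gives 9>8]
(A,S,Y): NE
(A,S,Z): not NE [P1→B gives 9>7; P2→R gives 9>7; P3→Y gives 9>8]
(B,P,X): not NE [P1→A gives 2>1; P2→S gives 11>9]
(B,P,Y): not NE [P2→S gives 7>1; P3→X gives 8>6]
(B,P,Z): not NE [P1→A gives 4>3; P3→X gives 8>5]
(B,Q,X): not NE [P2→S gives 11>7; P3→Z gives 3>2]
(B,Q,Y): not NE [P1→A gives 6>4; P2→S gives 7>3; P3→Z gives 3>0]
(B,Q,Z): not NE [P1→A gives 1>0]
(B,R,X): not NE [P1→A gives 4>2; P2→S gives 11>4; P3→Y gives 7>5]
(B,R,Y): not NE [P1→A gives 7>0; P2→S gives 7>3]
(B,R,Z): not NE [P1→A gives 9>7; P2→Q gives 9>8; P3→Y gives 7>0]
(B,S,X): NE
(B,S,Y): not NE [P3→X gives 11>8]
(B,S,Z): not NE [P2→Q gives 9>0; P3→X gives 11>9]

Nash profiles: (A,S,Y), (B,S,X)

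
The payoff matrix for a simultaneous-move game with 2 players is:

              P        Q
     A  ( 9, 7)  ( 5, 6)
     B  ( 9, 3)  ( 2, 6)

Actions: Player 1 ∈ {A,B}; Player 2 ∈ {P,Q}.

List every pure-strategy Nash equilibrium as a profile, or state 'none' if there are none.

NE set: (A,P)

(A,P): NE
(A,Q): not NE [P2→P gives 7>6]
(B,P): not NE [P2→Q gives 6>3]
(B,Q): not NE [P1→A gives 5>2]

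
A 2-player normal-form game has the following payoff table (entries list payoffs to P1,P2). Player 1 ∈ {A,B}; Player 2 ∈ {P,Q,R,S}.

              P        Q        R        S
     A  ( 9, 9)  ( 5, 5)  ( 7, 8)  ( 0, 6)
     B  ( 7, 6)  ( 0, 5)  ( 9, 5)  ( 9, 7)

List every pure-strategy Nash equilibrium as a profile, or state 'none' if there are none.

PSNE = {(A,P), (B,S)}

(A,P): NE
(A,Q): not NE [P2→P gives 9>5]
(A,R): not NE [P1→B gives 9>7; P2→P gives 9>8]
(A,S): not NE [P1→B gives 9>0; P2→P gives 9>6]
(B,P): not NE [P1→A gives 9>7; P2→S gives 7>6]
(B,Q): not NE [P1→A gives 5>0; P2→S gives 7>5]
(B,R): not NE [P2→S gives 7>5]
(B,S): NE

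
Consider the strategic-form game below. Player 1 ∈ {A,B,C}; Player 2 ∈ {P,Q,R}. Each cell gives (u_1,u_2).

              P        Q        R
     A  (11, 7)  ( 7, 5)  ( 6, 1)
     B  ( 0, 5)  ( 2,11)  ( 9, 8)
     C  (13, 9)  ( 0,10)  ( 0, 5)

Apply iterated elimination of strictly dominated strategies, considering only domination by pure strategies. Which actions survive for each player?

P2 drop R (Q beats it: A:5>1 B:11>8 C:10>5)
P1 drop B (A beats it: P:11>0 Q:7>2)
P1→{A,C} P2→{P,Q}

Remaining: P1:{A,C} P2:{P,Q}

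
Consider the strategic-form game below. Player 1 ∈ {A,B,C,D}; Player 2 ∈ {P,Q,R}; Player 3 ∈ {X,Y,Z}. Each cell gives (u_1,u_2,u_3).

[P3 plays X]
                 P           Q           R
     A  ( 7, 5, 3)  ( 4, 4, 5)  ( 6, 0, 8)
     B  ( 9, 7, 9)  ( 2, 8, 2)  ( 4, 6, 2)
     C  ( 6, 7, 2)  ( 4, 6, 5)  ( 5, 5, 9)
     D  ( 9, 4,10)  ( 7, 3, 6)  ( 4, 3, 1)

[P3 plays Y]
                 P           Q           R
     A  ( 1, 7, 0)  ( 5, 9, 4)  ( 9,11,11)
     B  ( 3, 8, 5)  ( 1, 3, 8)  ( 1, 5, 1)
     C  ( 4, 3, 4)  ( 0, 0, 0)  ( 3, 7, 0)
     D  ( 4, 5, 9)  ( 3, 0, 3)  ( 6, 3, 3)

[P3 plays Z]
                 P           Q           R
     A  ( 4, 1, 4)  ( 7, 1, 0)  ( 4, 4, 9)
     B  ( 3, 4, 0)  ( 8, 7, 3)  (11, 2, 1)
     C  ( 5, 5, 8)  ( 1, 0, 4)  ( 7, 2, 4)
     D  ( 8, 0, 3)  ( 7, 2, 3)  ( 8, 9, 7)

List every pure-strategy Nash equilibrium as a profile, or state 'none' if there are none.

(A,P,X): not NE [P1→D gives 9>7; P3→Z gives 4>3]
(A,P,Y): not NE [P1→D gives 4>1; P2→R gives 11>7; P3→Z gives 4>0]
(A,P,Z): not NE [P1→D gives 8>4; P2→R gives 4>1]
(A,Q,X): not NE [P1→D gives 7>4; P2→P gives 5>4]
(A,Q,Y): not NE [P2→R gives 11>9; P3→X gives 5>4]
(A,Q,Z): not NE [P1→B gives 8>7; P2→R gives 4>1; P3→X gives 5>0]
(A,R,X): not NE [P2→P gives 5>0; P3→Y gives 11>8]
(A,R,Y): NE
(A,R,Z): not NE [P1→B gives 11>4; P3→Y gives 11>9]
(B,P,X): not NE [P2→Q gives 8>7]
(B,P,Y): not NE [P1→D gives 4>3; P3→X gives 9>5]
(B,P,Z): not NE [P1→D gives 8>3; P2→Q gives 7>4; P3→X gives 9>0]
(B,Q,X): not NE [P1→D gives 7>2; P3→Y gives 8>2]
(B,Q,Y): not NE [P1→A gives 5>1; P2→P gives 8>3]
(B,Q,Z): not NE [P3→Y gives 8>3]
(B,R,X): not NE [P1→A gives 6>4; P2→Q gives 8>6]
(B,R,Y): not NE [P1→A gives 9>1; P2→P gives 8>5; P3→X gives 2>1]
(B,R,Z): not NE [P2→Q gives 7>2; P3→X gives 2>1]
(C,P,X): not NE [P1→D gives 9>6; P3→Z gives 8>2]
(C,P,Y): not NE [P2→R gives 7>3; P3→Z gives 8>4]
(C,P,Z): not NE [P1→D gives 8>5]
(C,Q,X): not NE [P1→D gives 7>4; P2→P gives 7>6]
(C,Q,Y): not NE [P1→A gives 5>0; P2→R gives 7>0; P3→X gives 5>0]
(C,Q,Z): not NE [P1→B gives 8>1; P2→P gives 5>0; P3→X gives 5>4]
(C,R,X): not NE [P1→A gives 6>5; P2→P gives 7>5]
(C,R,Y): not NE [P1→A gives 9>3; P3→X gives 9>0]
(C,R,Z): not NE [P1→B gives 11>7; P2→P gives 5>2; P3→X gives 9>4]
(D,P,X): NE
(D,P,Y): not NE [P3→X gives 10>9]
(D,P,Z): not NE [P2→R gives 9>0; P3→X gives 10>3]
(D,Q,X): not NE [P2→P gives 4>3]
(D,Q,Y): not NE [P1→A gives 5>3; P2→P gives 5>0; P3→X gives 6>3]
(D,Q,Z): not NE [P1→B gives 8>7; P2→R gives 9>2; P3→X gives 6>3]
(D,R,X): not NE [P1→A gives 6>4; P2→P gives 4>3; P3→Z gives 7>1]
(D,R,Y): not NE [P1→A gives 9>6; P2→P gives 5>3; P3→Z gives 7>3]
(D,R,Z): not NE [P1→B gives 11>8]

PSNE = {(A,R,Y), (D,P,X)}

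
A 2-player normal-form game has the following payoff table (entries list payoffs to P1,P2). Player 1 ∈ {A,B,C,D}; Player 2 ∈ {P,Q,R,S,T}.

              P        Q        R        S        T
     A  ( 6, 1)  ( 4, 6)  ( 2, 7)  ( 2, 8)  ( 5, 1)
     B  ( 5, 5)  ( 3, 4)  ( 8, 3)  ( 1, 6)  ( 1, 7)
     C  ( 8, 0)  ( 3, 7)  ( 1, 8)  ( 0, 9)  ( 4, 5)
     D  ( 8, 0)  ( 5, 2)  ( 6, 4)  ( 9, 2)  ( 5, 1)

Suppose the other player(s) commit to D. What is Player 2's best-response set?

u_2(P vs D) = 0
u_2(Q vs D) = 2
u_2(R vs D) = 4
u_2(S vs D) = 2
u_2(T vs D) = 1
max payoff 4 at {R}

argmax u_2 = {R}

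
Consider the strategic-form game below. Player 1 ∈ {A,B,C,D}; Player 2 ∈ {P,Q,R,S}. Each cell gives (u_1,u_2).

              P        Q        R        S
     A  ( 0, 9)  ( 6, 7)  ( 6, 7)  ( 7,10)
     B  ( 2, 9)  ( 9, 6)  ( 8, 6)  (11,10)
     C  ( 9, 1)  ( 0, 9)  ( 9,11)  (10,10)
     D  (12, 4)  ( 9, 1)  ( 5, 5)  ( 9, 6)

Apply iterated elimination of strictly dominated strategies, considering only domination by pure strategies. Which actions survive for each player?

Remaining: P1:{B,C} P2:{R,S}

P1 drop A (B beats it: P:2>0 Q:9>6 R:8>6 S:11>7)
P2 drop P (S beats it: B:10>9 C:10>1 D:6>4)
P2 drop Q (S beats it: B:10>6 C:10>9 D:6>1)
P1 drop D (B beats it: R:8>5 S:11>9)
P1→{B,C} P2→{R,S}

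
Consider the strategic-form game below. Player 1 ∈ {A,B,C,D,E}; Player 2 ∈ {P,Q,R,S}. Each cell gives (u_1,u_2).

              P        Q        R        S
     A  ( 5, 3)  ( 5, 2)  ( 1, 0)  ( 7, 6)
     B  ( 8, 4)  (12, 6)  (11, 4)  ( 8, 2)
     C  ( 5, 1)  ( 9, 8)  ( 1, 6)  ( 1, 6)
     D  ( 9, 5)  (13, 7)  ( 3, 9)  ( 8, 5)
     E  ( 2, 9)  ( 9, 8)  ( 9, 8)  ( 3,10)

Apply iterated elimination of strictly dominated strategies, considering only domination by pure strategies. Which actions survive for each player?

P1 drop A (B beats it: P:8>5 Q:12>5 R:11>1 S:8>7)
P1 drop C (B beats it: P:8>5 Q:12>9 R:11>1 S:8>1)
P1 drop E (B beats it: P:8>2 Q:12>9 R:11>9 S:8>3)
P2 drop P (Q beats it: B:6>4 D:7>5)
P2 drop S (Q beats it: B:6>2 D:7>5)
P1→{B,D} P2→{Q,R}

IESDS → P1:{B,D} P2:{Q,R}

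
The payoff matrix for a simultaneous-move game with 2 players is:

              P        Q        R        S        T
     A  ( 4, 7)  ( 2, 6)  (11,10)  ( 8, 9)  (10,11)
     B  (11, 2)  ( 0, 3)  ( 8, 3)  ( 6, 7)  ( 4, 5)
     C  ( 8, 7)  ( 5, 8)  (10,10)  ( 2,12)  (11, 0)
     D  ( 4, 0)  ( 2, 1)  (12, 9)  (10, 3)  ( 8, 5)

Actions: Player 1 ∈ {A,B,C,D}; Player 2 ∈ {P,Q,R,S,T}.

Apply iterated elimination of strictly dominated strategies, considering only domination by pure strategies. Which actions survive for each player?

P2 drop P (R beats it: A:10>7 B:3>2 C:10>7 D:9>0)
P1 drop B (A beats it: Q:2>0 R:11>8 S:8>6 T:10>4)
P2 drop Q (R beats it: A:10>6 C:10>8 D:9>1)
P1→{A,C,D} P2→{R,S,T}

Remaining: P1:{A,C,D} P2:{R,S,T}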